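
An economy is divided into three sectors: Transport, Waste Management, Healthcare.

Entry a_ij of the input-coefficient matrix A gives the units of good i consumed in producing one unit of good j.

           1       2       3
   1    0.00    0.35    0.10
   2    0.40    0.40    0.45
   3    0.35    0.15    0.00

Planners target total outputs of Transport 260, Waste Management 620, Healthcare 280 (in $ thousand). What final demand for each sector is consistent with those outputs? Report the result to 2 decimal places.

I − A =
  [   1.00    -0.35    -0.10]
  [  -0.40     0.60    -0.45]
  [  -0.35    -0.15     1.00]
d = (I − A) x:
  d_1 = (+1.00)·260 + (-0.35)·620 + (-0.10)·280 = 15.00
  d_2 = (-0.40)·260 + (+0.60)·620 + (-0.45)·280 = 142.00
  d_3 = (-0.35)·260 + (-0.15)·620 + (+1.00)·280 = 96.00

d_1 = 15.00, d_2 = 142.00, d_3 = 96.00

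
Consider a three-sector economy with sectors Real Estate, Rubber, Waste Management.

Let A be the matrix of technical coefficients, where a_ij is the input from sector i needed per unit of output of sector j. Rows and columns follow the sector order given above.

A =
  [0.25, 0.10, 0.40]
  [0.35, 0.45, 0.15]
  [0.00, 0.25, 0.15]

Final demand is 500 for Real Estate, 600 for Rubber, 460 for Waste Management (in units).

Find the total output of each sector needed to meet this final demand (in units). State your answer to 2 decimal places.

I − A =
  [   0.75    -0.10    -0.40]
  [  -0.35     0.55    -0.15]
  [   0.00    -0.25     0.85]
Cofactors of I−A, C_ij = (−1)^(i+j)·(minor ij) (rows/columns in the sector order above):
  C_11 = (0.55)(0.85) − (-0.15)(-0.25) = 0.4300
  C_12 = −[(-0.35)(0.85) − (-0.15)(0.00)] = 0.2975
  C_13 = (-0.35)(-0.25) − (0.55)(0.00) = 0.0875
  C_21 = −[(-0.10)(0.85) − (-0.40)(-0.25)] = 0.1850
  C_22 = (0.75)(0.85) − (-0.40)(0.00) = 0.6375
  C_23 = −[(0.75)(-0.25) − (-0.10)(0.00)] = 0.1875
  C_31 = (-0.10)(-0.15) − (-0.40)(0.55) = 0.2350
  C_32 = −[(0.75)(-0.15) − (-0.40)(-0.35)] = 0.2525
  C_33 = (0.75)(0.55) − (-0.10)(-0.35) = 0.3775
det(I−A) = Σ_j (I−A)_1j·C_1j = (0.75)(0.4300) + (-0.10)(0.2975) + (-0.40)(0.0875) = 0.25775
adj(I−A) = Cᵀ =
  [ 0.4300   0.1850   0.2350]
  [ 0.2975   0.6375   0.2525]
  [ 0.0875   0.1875   0.3775]
(I − A)⁻¹ = adj(I−A) / det(I−A) ≈
  [   1.6683     0.7177     0.9117]
  [   1.1542     2.4733     0.9796]
  [   0.3395     0.7274     1.4646]
x = (I − A)⁻¹ d = adj(I−A)·d / det(I−A), with det(I−A) = 0.25775:
  x_1 = (0.4300·500 + 0.1850·600 + 0.2350·460) / 0.25775 = 434.10 / 0.25775 ≈ 1684.19
  x_2 = (0.2975·500 + 0.6375·600 + 0.2525·460) / 0.25775 = 647.40 / 0.25775 ≈ 2511.74
  x_3 = (0.0875·500 + 0.1875·600 + 0.3775·460) / 0.25775 = 329.90 / 0.25775 ≈ 1279.92

x_1 = 1684.19, x_2 = 2511.74, x_3 = 1279.92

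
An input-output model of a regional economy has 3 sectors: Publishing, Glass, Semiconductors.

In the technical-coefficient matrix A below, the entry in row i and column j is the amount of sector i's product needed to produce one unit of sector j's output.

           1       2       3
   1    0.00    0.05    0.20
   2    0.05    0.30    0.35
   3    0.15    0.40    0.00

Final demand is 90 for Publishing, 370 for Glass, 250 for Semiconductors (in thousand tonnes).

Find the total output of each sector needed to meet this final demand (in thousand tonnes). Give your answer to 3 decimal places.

I − A =
  [   1.00    -0.05    -0.20]
  [  -0.05     0.70    -0.35]
  [  -0.15    -0.40     1.00]
Cofactors of I−A, C_ij = (−1)^(i+j)·(minor ij) (rows/columns in the sector order above):
  C_11 = (0.70)(1.00) − (-0.35)(-0.40) = 0.5600
  C_12 = −[(-0.05)(1.00) − (-0.35)(-0.15)] = 0.1025
  C_13 = (-0.05)(-0.40) − (0.70)(-0.15) = 0.1250
  C_21 = −[(-0.05)(1.00) − (-0.20)(-0.40)] = 0.1300
  C_22 = (1.00)(1.00) − (-0.20)(-0.15) = 0.9700
  C_23 = −[(1.00)(-0.40) − (-0.05)(-0.15)] = 0.4075
  C_31 = (-0.05)(-0.35) − (-0.20)(0.70) = 0.1575
  C_32 = −[(1.00)(-0.35) − (-0.20)(-0.05)] = 0.3600
  C_33 = (1.00)(0.70) − (-0.05)(-0.05) = 0.6975
det(I−A) = Σ_j (I−A)_1j·C_1j = (1.00)(0.5600) + (-0.05)(0.1025) + (-0.20)(0.1250) = 0.529875
adj(I−A) = Cᵀ =
  [ 0.5600   0.1300   0.1575]
  [ 0.1025   0.9700   0.3600]
  [ 0.1250   0.4075   0.6975]
(I − A)⁻¹ = adj(I−A) / det(I−A) ≈
  [   1.0569     0.2453     0.2972]
  [   0.1934     1.8306     0.6794]
  [   0.2359     0.7690     1.3163]
x = (I − A)⁻¹ d = adj(I−A)·d / det(I−A), with det(I−A) = 0.529875:
  x_1 = (0.5600·90 + 0.1300·370 + 0.1575·250) / 0.529875 = 137.875 / 0.529875 ≈ 260.203
  x_2 = (0.1025·90 + 0.9700·370 + 0.3600·250) / 0.529875 = 458.125 / 0.529875 ≈ 864.591
  x_3 = (0.1250·90 + 0.4075·370 + 0.6975·250) / 0.529875 = 336.40 / 0.529875 ≈ 634.867

x_1 = 260.203, x_2 = 864.591, x_3 = 634.867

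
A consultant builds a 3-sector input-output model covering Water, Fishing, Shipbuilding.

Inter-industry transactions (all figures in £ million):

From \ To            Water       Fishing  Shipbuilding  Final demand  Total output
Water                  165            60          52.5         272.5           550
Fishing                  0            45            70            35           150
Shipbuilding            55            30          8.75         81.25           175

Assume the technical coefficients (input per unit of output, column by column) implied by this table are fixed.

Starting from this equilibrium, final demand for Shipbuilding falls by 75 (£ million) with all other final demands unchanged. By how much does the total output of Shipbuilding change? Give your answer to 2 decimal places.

Δx_S = -98.66

Technical coefficients a_ij = z_ij / X_j:
  a_WW = 165/550 = 0.30, a_FW = 0/550 = 0.00, a_SW = 55/550 = 0.10
  a_WF = 60/150 = 0.40, a_FF = 45/150 = 0.30, a_SF = 30/150 = 0.20
  a_WS = 52.5/175 = 0.30, a_FS = 70/175 = 0.40, a_SS = 8.75/175 = 0.05
I − A =
  [   0.70    -0.40    -0.30]
  [   0.00     0.70    -0.40]
  [  -0.10    -0.20     0.95]
Cofactors of I−A, C_ij = (−1)^(i+j)·(minor ij) (rows/columns in the sector order above):
  C_11 = (0.70)(0.95) − (-0.40)(-0.20) = 0.5850
  C_12 = −[(0.00)(0.95) − (-0.40)(-0.10)] = 0.0400
  C_13 = (0.00)(-0.20) − (0.70)(-0.10) = 0.0700
  C_21 = −[(-0.40)(0.95) − (-0.30)(-0.20)] = 0.4400
  C_22 = (0.70)(0.95) − (-0.30)(-0.10) = 0.6350
  C_23 = −[(0.70)(-0.20) − (-0.40)(-0.10)] = 0.1800
  C_31 = (-0.40)(-0.40) − (-0.30)(0.70) = 0.3700
  C_32 = −[(0.70)(-0.40) − (-0.30)(0.00)] = 0.2800
  C_33 = (0.70)(0.70) − (-0.40)(0.00) = 0.4900
det(I−A) = Σ_j (I−A)_1j·C_1j = (0.70)(0.5850) + (-0.40)(0.0400) + (-0.30)(0.0700) = 0.3725
adj(I−A) = Cᵀ =
  [ 0.5850   0.4400   0.3700]
  [ 0.0400   0.6350   0.2800]
  [ 0.0700   0.1800   0.4900]
(I − A)⁻¹ = adj(I−A) / det(I−A) ≈
  [   1.5705     1.1812     0.9933]
  [   0.1074     1.7047     0.7517]
  [   0.1879     0.4832     1.3154]
Δx = (I − A)⁻¹ Δd with Δd having -75 in the Shipbuilding component and 0 elsewhere.
So Δx_S = L_SS · (-75), where L_SS = adj(I−A)_SS / det(I−A) = 0.4900 / 0.3725.
Δx_S = 0.4900 × (-75) / 0.3725 = -36.75 / 0.3725 ≈ -98.66.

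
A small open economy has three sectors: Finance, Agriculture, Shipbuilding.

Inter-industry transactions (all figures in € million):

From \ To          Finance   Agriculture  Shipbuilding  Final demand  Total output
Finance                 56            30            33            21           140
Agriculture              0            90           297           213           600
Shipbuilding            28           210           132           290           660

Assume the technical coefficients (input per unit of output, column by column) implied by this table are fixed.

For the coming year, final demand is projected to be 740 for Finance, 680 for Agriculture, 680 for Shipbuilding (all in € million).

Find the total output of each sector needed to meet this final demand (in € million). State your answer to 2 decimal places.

Technical coefficients a_ij = z_ij / X_j:
  a_11 = 56/140 = 0.40, a_21 = 0/140 = 0.00, a_31 = 28/140 = 0.20
  a_12 = 30/600 = 0.05, a_22 = 90/600 = 0.15, a_32 = 210/600 = 0.35
  a_13 = 33/660 = 0.05, a_23 = 297/660 = 0.45, a_33 = 132/660 = 0.20
I − A =
  [   0.60    -0.05    -0.05]
  [   0.00     0.85    -0.45]
  [  -0.20    -0.35     0.80]
Cofactors of I−A, C_ij = (−1)^(i+j)·(minor ij) (rows/columns in the sector order above):
  C_11 = (0.85)(0.80) − (-0.45)(-0.35) = 0.5225
  C_12 = −[(0.00)(0.80) − (-0.45)(-0.20)] = 0.0900
  C_13 = (0.00)(-0.35) − (0.85)(-0.20) = 0.1700
  C_21 = −[(-0.05)(0.80) − (-0.05)(-0.35)] = 0.0575
  C_22 = (0.60)(0.80) − (-0.05)(-0.20) = 0.4700
  C_23 = −[(0.60)(-0.35) − (-0.05)(-0.20)] = 0.2200
  C_31 = (-0.05)(-0.45) − (-0.05)(0.85) = 0.0650
  C_32 = −[(0.60)(-0.45) − (-0.05)(0.00)] = 0.2700
  C_33 = (0.60)(0.85) − (-0.05)(0.00) = 0.5100
det(I−A) = Σ_j (I−A)_1j·C_1j = (0.60)(0.5225) + (-0.05)(0.0900) + (-0.05)(0.1700) = 0.3005
adj(I−A) = Cᵀ =
  [ 0.5225   0.0575   0.0650]
  [ 0.0900   0.4700   0.2700]
  [ 0.1700   0.2200   0.5100]
(I − A)⁻¹ = adj(I−A) / det(I−A) ≈
  [   1.7388     0.1913     0.2163]
  [   0.2995     1.5641     0.8985]
  [   0.5657     0.7321     1.6972]
x = (I − A)⁻¹ d = adj(I−A)·d / det(I−A), with det(I−A) = 0.3005:
  x_1 = (0.5225·740 + 0.0575·680 + 0.0650·680) / 0.3005 = 469.95 / 0.3005 ≈ 1563.89
  x_2 = (0.0900·740 + 0.4700·680 + 0.2700·680) / 0.3005 = 569.80 / 0.3005 ≈ 1896.17
  x_3 = (0.1700·740 + 0.2200·680 + 0.5100·680) / 0.3005 = 622.20 / 0.3005 ≈ 2070.55

x_1 = 1563.89, x_2 = 1896.17, x_3 = 2070.55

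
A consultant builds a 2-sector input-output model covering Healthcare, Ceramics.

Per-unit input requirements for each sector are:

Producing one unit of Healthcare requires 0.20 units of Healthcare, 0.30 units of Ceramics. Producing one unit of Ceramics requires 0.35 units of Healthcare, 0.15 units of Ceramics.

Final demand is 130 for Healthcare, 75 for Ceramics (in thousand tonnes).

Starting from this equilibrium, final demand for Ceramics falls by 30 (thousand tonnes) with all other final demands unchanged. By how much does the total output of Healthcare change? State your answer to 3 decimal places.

Δx_H = -18.261

I − A =
  [   0.80    -0.35]
  [  -0.30     0.85]
det(I−A) = (0.80)(0.85) − (-0.35)(-0.30) = 0.5750
adj(I−A) = [[0.85, 0.35], [0.30, 0.80]]
(I − A)⁻¹ = adj(I−A) / det(I−A) ≈
  [   1.4783     0.6087]
  [   0.5217     1.3913]
Δx = (I − A)⁻¹ Δd with Δd having -30 in the Ceramics component and 0 elsewhere.
So Δx_H = L_HC · (-30), where L_HC = adj(I−A)_HC / det(I−A) = 0.35 / 0.5750.
Δx_H = 0.35 × (-30) / 0.5750 = -10.50 / 0.5750 ≈ -18.261.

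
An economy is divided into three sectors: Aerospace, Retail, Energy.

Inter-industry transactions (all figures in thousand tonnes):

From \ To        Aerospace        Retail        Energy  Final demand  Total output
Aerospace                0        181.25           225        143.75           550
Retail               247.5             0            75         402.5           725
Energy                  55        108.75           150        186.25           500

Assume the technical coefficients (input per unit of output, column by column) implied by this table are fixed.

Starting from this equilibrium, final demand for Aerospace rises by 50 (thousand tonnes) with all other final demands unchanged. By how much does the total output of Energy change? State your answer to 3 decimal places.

Δx_E = 16.117

Technical coefficients a_ij = z_ij / X_j:
  a_AA = 0/550 = 0.00, a_RA = 247.5/550 = 0.45, a_EA = 55/550 = 0.10
  a_AR = 181.25/725 = 0.25, a_RR = 0/725 = 0.00, a_ER = 108.75/725 = 0.15
  a_AE = 225/500 = 0.45, a_RE = 75/500 = 0.15, a_EE = 150/500 = 0.30
I − A =
  [   1.00    -0.25    -0.45]
  [  -0.45     1.00    -0.15]
  [  -0.10    -0.15     0.70]
Cofactors of I−A, C_ij = (−1)^(i+j)·(minor ij) (rows/columns in the sector order above):
  C_11 = (1.00)(0.70) − (-0.15)(-0.15) = 0.6775
  C_12 = −[(-0.45)(0.70) − (-0.15)(-0.10)] = 0.3300
  C_13 = (-0.45)(-0.15) − (1.00)(-0.10) = 0.1675
  C_21 = −[(-0.25)(0.70) − (-0.45)(-0.15)] = 0.2425
  C_22 = (1.00)(0.70) − (-0.45)(-0.10) = 0.6550
  C_23 = −[(1.00)(-0.15) − (-0.25)(-0.10)] = 0.1750
  C_31 = (-0.25)(-0.15) − (-0.45)(1.00) = 0.4875
  C_32 = −[(1.00)(-0.15) − (-0.45)(-0.45)] = 0.3525
  C_33 = (1.00)(1.00) − (-0.25)(-0.45) = 0.8875
det(I−A) = Σ_j (I−A)_1j·C_1j = (1.00)(0.6775) + (-0.25)(0.3300) + (-0.45)(0.1675) = 0.519625
adj(I−A) = Cᵀ =
  [ 0.6775   0.2425   0.4875]
  [ 0.3300   0.6550   0.3525]
  [ 0.1675   0.1750   0.8875]
(I − A)⁻¹ = adj(I−A) / det(I−A) ≈
  [   1.3038     0.4667     0.9382]
  [   0.6351     1.2605     0.6784]
  [   0.3223     0.3368     1.7080]
Δx = (I − A)⁻¹ Δd with Δd having +50 in the Aerospace component and 0 elsewhere.
So Δx_E = L_EA · (+50), where L_EA = adj(I−A)_EA / det(I−A) = 0.1675 / 0.519625.
Δx_E = 0.1675 × (+50) / 0.519625 = 8.375 / 0.519625 ≈ 16.117.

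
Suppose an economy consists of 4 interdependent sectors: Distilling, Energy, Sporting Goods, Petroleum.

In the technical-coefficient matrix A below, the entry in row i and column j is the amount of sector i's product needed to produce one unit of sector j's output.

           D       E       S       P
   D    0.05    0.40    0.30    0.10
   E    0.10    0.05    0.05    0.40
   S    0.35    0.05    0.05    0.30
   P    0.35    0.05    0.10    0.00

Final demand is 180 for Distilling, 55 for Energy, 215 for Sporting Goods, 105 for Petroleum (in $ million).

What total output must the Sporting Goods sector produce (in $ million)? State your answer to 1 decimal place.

I − A =
  [   0.95    -0.40    -0.30    -0.10]
  [  -0.10     0.95    -0.05    -0.40]
  [  -0.35    -0.05     0.95    -0.30]
  [  -0.35    -0.05    -0.10     1.00]
Compute the cofactors C_ij = (−1)^(i+j)·(3×3 minor ij) of I−A; the adjugate is their transpose:
adj(I−A) = Cᵀ =
  [ 0.849750   0.392750   0.324750   0.339500]
  [ 0.261750   0.700750   0.156750   0.353500]
  [ 0.438750   0.243750   0.753750   0.367500]
  [ 0.354375   0.196875   0.196875   0.708750]
det(I−A) = Σ_j (I−A)_1j·C_1j = (0.95)(0.849750) + (-0.40)(0.261750) + (-0.30)(0.438750) + (-0.10)(0.354375) = 0.5355
(I − A)⁻¹ = adj(I−A) / det(I−A) ≈
  [   1.5868     0.7334     0.6064     0.6340]
  [   0.4888     1.3086     0.2927     0.6601]
  [   0.8193     0.4552     1.4076     0.6863]
  [   0.6618     0.3676     0.3676     1.3235]
x = (I − A)⁻¹ d = adj(I−A)·d / det(I−A), with det(I−A) = 0.5355:
  x_D = (0.849750·180 + 0.392750·55 + 0.324750·215 + 0.339500·105) / 0.5355 = 280.025 / 0.5355 ≈ 522.9
  x_E = (0.261750·180 + 0.700750·55 + 0.156750·215 + 0.353500·105) / 0.5355 = 156.475 / 0.5355 ≈ 292.2
  x_S = (0.438750·180 + 0.243750·55 + 0.753750·215 + 0.367500·105) / 0.5355 = 293.025 / 0.5355 ≈ 547.2
  x_P = (0.354375·180 + 0.196875·55 + 0.196875·215 + 0.708750·105) / 0.5355 = 191.3625 / 0.5355 ≈ 357.4

x_S = 547.2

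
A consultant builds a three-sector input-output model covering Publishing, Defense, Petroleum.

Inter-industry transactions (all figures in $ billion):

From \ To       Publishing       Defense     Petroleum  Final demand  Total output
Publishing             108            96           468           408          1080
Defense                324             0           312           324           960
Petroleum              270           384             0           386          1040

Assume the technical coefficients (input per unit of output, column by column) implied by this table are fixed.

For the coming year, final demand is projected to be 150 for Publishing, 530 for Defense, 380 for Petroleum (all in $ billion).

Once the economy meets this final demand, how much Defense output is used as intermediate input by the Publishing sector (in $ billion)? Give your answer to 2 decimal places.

Technical coefficients a_ij = z_ij / X_j:
  a_11 = 108/1080 = 0.10, a_21 = 324/1080 = 0.30, a_31 = 270/1080 = 0.25
  a_12 = 96/960 = 0.10, a_22 = 0/960 = 0.00, a_32 = 384/960 = 0.40
  a_13 = 468/1040 = 0.45, a_23 = 312/1040 = 0.30, a_33 = 0/1040 = 0.00
I − A =
  [   0.90    -0.10    -0.45]
  [  -0.30     1.00    -0.30]
  [  -0.25    -0.40     1.00]
Cofactors of I−A, C_ij = (−1)^(i+j)·(minor ij) (rows/columns in the sector order above):
  C_11 = (1.00)(1.00) − (-0.30)(-0.40) = 0.8800
  C_12 = −[(-0.30)(1.00) − (-0.30)(-0.25)] = 0.3750
  C_13 = (-0.30)(-0.40) − (1.00)(-0.25) = 0.3700
  C_21 = −[(-0.10)(1.00) − (-0.45)(-0.40)] = 0.2800
  C_22 = (0.90)(1.00) − (-0.45)(-0.25) = 0.7875
  C_23 = −[(0.90)(-0.40) − (-0.10)(-0.25)] = 0.3850
  C_31 = (-0.10)(-0.30) − (-0.45)(1.00) = 0.4800
  C_32 = −[(0.90)(-0.30) − (-0.45)(-0.30)] = 0.4050
  C_33 = (0.90)(1.00) − (-0.10)(-0.30) = 0.8700
det(I−A) = Σ_j (I−A)_1j·C_1j = (0.90)(0.8800) + (-0.10)(0.3750) + (-0.45)(0.3700) = 0.5880
adj(I−A) = Cᵀ =
  [ 0.8800   0.2800   0.4800]
  [ 0.3750   0.7875   0.4050]
  [ 0.3700   0.3850   0.8700]
(I − A)⁻¹ = adj(I−A) / det(I−A) ≈
  [   1.4966     0.4762     0.8163]
  [   0.6378     1.3393     0.6888]
  [   0.6293     0.6548     1.4796]
First solve x = (I − A)⁻¹ d = adj(I−A)·d / det(I−A); in particular x_1 = (0.8800·150 + 0.2800·530 + 0.4800·380) / 0.5880 = 462.80 / 0.5880 ≈ 787.0748.
Intermediate flow from 2 to 1: z_21 = a_21 · x_1 = 0.30 × 462.80 / 0.5880 = 138.84 / 0.5880 ≈ 236.12.

z_21 = 236.12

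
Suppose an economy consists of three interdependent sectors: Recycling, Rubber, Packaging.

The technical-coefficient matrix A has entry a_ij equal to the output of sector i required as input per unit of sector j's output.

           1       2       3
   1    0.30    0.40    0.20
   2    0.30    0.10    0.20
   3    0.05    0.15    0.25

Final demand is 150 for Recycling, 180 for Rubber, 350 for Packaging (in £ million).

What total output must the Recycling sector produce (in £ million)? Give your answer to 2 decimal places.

x_1 = 727.98

I − A =
  [   0.70    -0.40    -0.20]
  [  -0.30     0.90    -0.20]
  [  -0.05    -0.15     0.75]
Cofactors of I−A, C_ij = (−1)^(i+j)·(minor ij) (rows/columns in the sector order above):
  C_11 = (0.90)(0.75) − (-0.20)(-0.15) = 0.6450
  C_12 = −[(-0.30)(0.75) − (-0.20)(-0.05)] = 0.2350
  C_13 = (-0.30)(-0.15) − (0.90)(-0.05) = 0.0900
  C_21 = −[(-0.40)(0.75) − (-0.20)(-0.15)] = 0.3300
  C_22 = (0.70)(0.75) − (-0.20)(-0.05) = 0.5150
  C_23 = −[(0.70)(-0.15) − (-0.40)(-0.05)] = 0.1250
  C_31 = (-0.40)(-0.20) − (-0.20)(0.90) = 0.2600
  C_32 = −[(0.70)(-0.20) − (-0.20)(-0.30)] = 0.2000
  C_33 = (0.70)(0.90) − (-0.40)(-0.30) = 0.5100
det(I−A) = Σ_j (I−A)_1j·C_1j = (0.70)(0.6450) + (-0.40)(0.2350) + (-0.20)(0.0900) = 0.3395
adj(I−A) = Cᵀ =
  [ 0.6450   0.3300   0.2600]
  [ 0.2350   0.5150   0.2000]
  [ 0.0900   0.1250   0.5100]
(I − A)⁻¹ = adj(I−A) / det(I−A) ≈
  [   1.8999     0.9720     0.7658]
  [   0.6922     1.5169     0.5891]
  [   0.2651     0.3682     1.5022]
x = (I − A)⁻¹ d = adj(I−A)·d / det(I−A), with det(I−A) = 0.3395:
  x_1 = (0.6450·150 + 0.3300·180 + 0.2600·350) / 0.3395 = 247.15 / 0.3395 ≈ 727.98
  x_2 = (0.2350·150 + 0.5150·180 + 0.2000·350) / 0.3395 = 197.95 / 0.3395 ≈ 583.06
  x_3 = (0.0900·150 + 0.1250·180 + 0.5100·350) / 0.3395 = 214.50 / 0.3395 ≈ 631.81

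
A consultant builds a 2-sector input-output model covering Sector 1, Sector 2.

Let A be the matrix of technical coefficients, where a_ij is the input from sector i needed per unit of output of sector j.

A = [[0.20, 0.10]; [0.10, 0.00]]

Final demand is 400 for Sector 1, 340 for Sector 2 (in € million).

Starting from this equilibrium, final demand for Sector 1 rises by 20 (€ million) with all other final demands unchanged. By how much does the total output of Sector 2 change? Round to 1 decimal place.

Δx_2 = 2.5

I − A =
  [   0.80    -0.10]
  [  -0.10     1.00]
det(I−A) = (0.80)(1.00) − (-0.10)(-0.10) = 0.7900
adj(I−A) = [[1.00, 0.10], [0.10, 0.80]]
(I − A)⁻¹ = adj(I−A) / det(I−A) ≈
  [   1.2658     0.1266]
  [   0.1266     1.0127]
Δx = (I − A)⁻¹ Δd with Δd having +20 in the Sector 1 component and 0 elsewhere.
So Δx_2 = L_21 · (+20), where L_21 = adj(I−A)_21 / det(I−A) = 0.10 / 0.7900.
Δx_2 = 0.10 × (+20) / 0.7900 = 2.00 / 0.7900 ≈ 2.5.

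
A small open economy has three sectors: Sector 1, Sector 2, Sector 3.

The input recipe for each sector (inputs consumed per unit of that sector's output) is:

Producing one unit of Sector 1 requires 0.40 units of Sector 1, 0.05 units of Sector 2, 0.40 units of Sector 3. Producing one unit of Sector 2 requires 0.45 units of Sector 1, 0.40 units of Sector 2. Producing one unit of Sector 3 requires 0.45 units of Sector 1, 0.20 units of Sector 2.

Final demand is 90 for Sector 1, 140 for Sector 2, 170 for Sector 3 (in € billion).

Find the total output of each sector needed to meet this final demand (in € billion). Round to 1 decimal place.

I − A =
  [   0.60    -0.45    -0.45]
  [  -0.05     0.60    -0.20]
  [  -0.40     0.00     1.00]
Cofactors of I−A, C_ij = (−1)^(i+j)·(minor ij) (rows/columns in the sector order above):
  C_11 = (0.60)(1.00) − (-0.20)(0.00) = 0.6000
  C_12 = −[(-0.05)(1.00) − (-0.20)(-0.40)] = 0.1300
  C_13 = (-0.05)(0.00) − (0.60)(-0.40) = 0.2400
  C_21 = −[(-0.45)(1.00) − (-0.45)(0.00)] = 0.4500
  C_22 = (0.60)(1.00) − (-0.45)(-0.40) = 0.4200
  C_23 = −[(0.60)(0.00) − (-0.45)(-0.40)] = 0.1800
  C_31 = (-0.45)(-0.20) − (-0.45)(0.60) = 0.3600
  C_32 = −[(0.60)(-0.20) − (-0.45)(-0.05)] = 0.1425
  C_33 = (0.60)(0.60) − (-0.45)(-0.05) = 0.3375
det(I−A) = Σ_j (I−A)_1j·C_1j = (0.60)(0.6000) + (-0.45)(0.1300) + (-0.45)(0.2400) = 0.1935
adj(I−A) = Cᵀ =
  [ 0.6000   0.4500   0.3600]
  [ 0.1300   0.4200   0.1425]
  [ 0.2400   0.1800   0.3375]
(I − A)⁻¹ = adj(I−A) / det(I−A) ≈
  [   3.1008     2.3256     1.8605]
  [   0.6718     2.1705     0.7364]
  [   1.2403     0.9302     1.7442]
x = (I − A)⁻¹ d = adj(I−A)·d / det(I−A), with det(I−A) = 0.1935:
  x_1 = (0.6000·90 + 0.4500·140 + 0.3600·170) / 0.1935 = 178.20 / 0.1935 ≈ 920.9
  x_2 = (0.1300·90 + 0.4200·140 + 0.1425·170) / 0.1935 = 94.725 / 0.1935 ≈ 489.5
  x_3 = (0.2400·90 + 0.1800·140 + 0.3375·170) / 0.1935 = 104.175 / 0.1935 ≈ 538.4

x_1 = 920.9, x_2 = 489.5, x_3 = 538.4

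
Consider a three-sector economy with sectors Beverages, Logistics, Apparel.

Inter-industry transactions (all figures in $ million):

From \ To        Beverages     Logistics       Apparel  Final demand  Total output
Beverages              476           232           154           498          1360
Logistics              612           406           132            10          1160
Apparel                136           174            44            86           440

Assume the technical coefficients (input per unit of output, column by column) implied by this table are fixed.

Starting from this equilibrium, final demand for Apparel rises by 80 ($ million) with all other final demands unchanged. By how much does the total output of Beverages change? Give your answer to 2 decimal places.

Technical coefficients a_ij = z_ij / X_j:
  a_11 = 476/1360 = 0.35, a_21 = 612/1360 = 0.45, a_31 = 136/1360 = 0.10
  a_12 = 232/1160 = 0.20, a_22 = 406/1160 = 0.35, a_32 = 174/1160 = 0.15
  a_13 = 154/440 = 0.35, a_23 = 132/440 = 0.30, a_33 = 44/440 = 0.10
I − A =
  [   0.65    -0.20    -0.35]
  [  -0.45     0.65    -0.30]
  [  -0.10    -0.15     0.90]
Cofactors of I−A, C_ij = (−1)^(i+j)·(minor ij) (rows/columns in the sector order above):
  C_11 = (0.65)(0.90) − (-0.30)(-0.15) = 0.5400
  C_12 = −[(-0.45)(0.90) − (-0.30)(-0.10)] = 0.4350
  C_13 = (-0.45)(-0.15) − (0.65)(-0.10) = 0.1325
  C_21 = −[(-0.20)(0.90) − (-0.35)(-0.15)] = 0.2325
  C_22 = (0.65)(0.90) − (-0.35)(-0.10) = 0.5500
  C_23 = −[(0.65)(-0.15) − (-0.20)(-0.10)] = 0.1175
  C_31 = (-0.20)(-0.30) − (-0.35)(0.65) = 0.2875
  C_32 = −[(0.65)(-0.30) − (-0.35)(-0.45)] = 0.3525
  C_33 = (0.65)(0.65) − (-0.20)(-0.45) = 0.3325
det(I−A) = Σ_j (I−A)_1j·C_1j = (0.65)(0.5400) + (-0.20)(0.4350) + (-0.35)(0.1325) = 0.217625
adj(I−A) = Cᵀ =
  [ 0.5400   0.2325   0.2875]
  [ 0.4350   0.5500   0.3525]
  [ 0.1325   0.1175   0.3325]
(I − A)⁻¹ = adj(I−A) / det(I−A) ≈
  [   2.4813     1.0684     1.3211]
  [   1.9989     2.5273     1.6198]
  [   0.6088     0.5399     1.5279]
Δx = (I − A)⁻¹ Δd with Δd having +80 in the Apparel component and 0 elsewhere.
So Δx_1 = L_13 · (+80), where L_13 = adj(I−A)_13 / det(I−A) = 0.2875 / 0.217625.
Δx_1 = 0.2875 × (+80) / 0.217625 = 23.00 / 0.217625 ≈ 105.69.

Δx_1 = 105.69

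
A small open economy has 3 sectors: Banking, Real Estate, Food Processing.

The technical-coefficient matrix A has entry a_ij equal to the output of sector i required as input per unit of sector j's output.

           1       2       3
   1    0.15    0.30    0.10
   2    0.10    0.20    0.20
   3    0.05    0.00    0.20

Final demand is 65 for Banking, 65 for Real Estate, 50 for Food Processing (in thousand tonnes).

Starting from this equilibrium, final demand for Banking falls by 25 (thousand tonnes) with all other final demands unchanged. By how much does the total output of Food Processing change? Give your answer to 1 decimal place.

Δx_3 = -1.9

I − A =
  [   0.85    -0.30    -0.10]
  [  -0.10     0.80    -0.20]
  [  -0.05     0.00     0.80]
Cofactors of I−A, C_ij = (−1)^(i+j)·(minor ij) (rows/columns in the sector order above):
  C_11 = (0.80)(0.80) − (-0.20)(0.00) = 0.6400
  C_12 = −[(-0.10)(0.80) − (-0.20)(-0.05)] = 0.0900
  C_13 = (-0.10)(0.00) − (0.80)(-0.05) = 0.0400
  C_21 = −[(-0.30)(0.80) − (-0.10)(0.00)] = 0.2400
  C_22 = (0.85)(0.80) − (-0.10)(-0.05) = 0.6750
  C_23 = −[(0.85)(0.00) − (-0.30)(-0.05)] = 0.0150
  C_31 = (-0.30)(-0.20) − (-0.10)(0.80) = 0.1400
  C_32 = −[(0.85)(-0.20) − (-0.10)(-0.10)] = 0.1800
  C_33 = (0.85)(0.80) − (-0.30)(-0.10) = 0.6500
det(I−A) = Σ_j (I−A)_1j·C_1j = (0.85)(0.6400) + (-0.30)(0.0900) + (-0.10)(0.0400) = 0.5130
adj(I−A) = Cᵀ =
  [ 0.6400   0.2400   0.1400]
  [ 0.0900   0.6750   0.1800]
  [ 0.0400   0.0150   0.6500]
(I − A)⁻¹ = adj(I−A) / det(I−A) ≈
  [   1.2476     0.4678     0.2729]
  [   0.1754     1.3158     0.3509]
  [   0.0780     0.0292     1.2671]
Δx = (I − A)⁻¹ Δd with Δd having -25 in the Banking component and 0 elsewhere.
So Δx_3 = L_31 · (-25), where L_31 = adj(I−A)_31 / det(I−A) = 0.0400 / 0.5130.
Δx_3 = 0.0400 × (-25) / 0.5130 = -1.00 / 0.5130 ≈ -1.9.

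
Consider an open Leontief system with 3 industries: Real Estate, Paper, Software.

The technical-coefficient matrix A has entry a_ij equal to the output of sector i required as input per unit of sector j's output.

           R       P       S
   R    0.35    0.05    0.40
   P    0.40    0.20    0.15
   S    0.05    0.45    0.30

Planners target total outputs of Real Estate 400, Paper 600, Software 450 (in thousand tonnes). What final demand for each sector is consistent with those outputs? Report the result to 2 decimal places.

I − A =
  [   0.65    -0.05    -0.40]
  [  -0.40     0.80    -0.15]
  [  -0.05    -0.45     0.70]
d = (I − A) x:
  d_R = (+0.65)·400 + (-0.05)·600 + (-0.40)·450 = 50.00
  d_P = (-0.40)·400 + (+0.80)·600 + (-0.15)·450 = 252.50
  d_S = (-0.05)·400 + (-0.45)·600 + (+0.70)·450 = 25.00

d_R = 50.00, d_P = 252.50, d_S = 25.00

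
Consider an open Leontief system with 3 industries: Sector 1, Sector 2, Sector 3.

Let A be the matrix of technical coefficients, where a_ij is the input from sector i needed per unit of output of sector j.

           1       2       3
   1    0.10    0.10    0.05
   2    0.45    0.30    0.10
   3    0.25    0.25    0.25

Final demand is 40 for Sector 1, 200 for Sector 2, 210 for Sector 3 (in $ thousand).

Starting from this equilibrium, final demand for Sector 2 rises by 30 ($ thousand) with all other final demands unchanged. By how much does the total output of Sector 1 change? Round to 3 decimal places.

I − A =
  [   0.90    -0.10    -0.05]
  [  -0.45     0.70    -0.10]
  [  -0.25    -0.25     0.75]
Cofactors of I−A, C_ij = (−1)^(i+j)·(minor ij) (rows/columns in the sector order above):
  C_11 = (0.70)(0.75) − (-0.10)(-0.25) = 0.5000
  C_12 = −[(-0.45)(0.75) − (-0.10)(-0.25)] = 0.3625
  C_13 = (-0.45)(-0.25) − (0.70)(-0.25) = 0.2875
  C_21 = −[(-0.10)(0.75) − (-0.05)(-0.25)] = 0.0875
  C_22 = (0.90)(0.75) − (-0.05)(-0.25) = 0.6625
  C_23 = −[(0.90)(-0.25) − (-0.10)(-0.25)] = 0.2500
  C_31 = (-0.10)(-0.10) − (-0.05)(0.70) = 0.0450
  C_32 = −[(0.90)(-0.10) − (-0.05)(-0.45)] = 0.1125
  C_33 = (0.90)(0.70) − (-0.10)(-0.45) = 0.5850
det(I−A) = Σ_j (I−A)_1j·C_1j = (0.90)(0.5000) + (-0.10)(0.3625) + (-0.05)(0.2875) = 0.399375
adj(I−A) = Cᵀ =
  [ 0.5000   0.0875   0.0450]
  [ 0.3625   0.6625   0.1125]
  [ 0.2875   0.2500   0.5850]
(I − A)⁻¹ = adj(I−A) / det(I−A) ≈
  [   1.2520     0.2191     0.1127]
  [   0.9077     1.6588     0.2817]
  [   0.7199     0.6260     1.4648]
Δx = (I − A)⁻¹ Δd with Δd having +30 in the Sector 2 component and 0 elsewhere.
So Δx_1 = L_12 · (+30), where L_12 = adj(I−A)_12 / det(I−A) = 0.0875 / 0.399375.
Δx_1 = 0.0875 × (+30) / 0.399375 = 2.625 / 0.399375 ≈ 6.573.

Δx_1 = 6.573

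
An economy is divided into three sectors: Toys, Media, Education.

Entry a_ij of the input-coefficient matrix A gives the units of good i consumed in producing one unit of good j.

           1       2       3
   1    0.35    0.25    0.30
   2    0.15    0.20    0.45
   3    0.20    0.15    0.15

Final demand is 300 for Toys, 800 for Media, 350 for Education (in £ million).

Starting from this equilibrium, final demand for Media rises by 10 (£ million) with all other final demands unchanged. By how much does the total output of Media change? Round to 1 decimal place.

Δx_2 = 17.0

I − A =
  [   0.65    -0.25    -0.30]
  [  -0.15     0.80    -0.45]
  [  -0.20    -0.15     0.85]
Cofactors of I−A, C_ij = (−1)^(i+j)·(minor ij) (rows/columns in the sector order above):
  C_11 = (0.80)(0.85) − (-0.45)(-0.15) = 0.6125
  C_12 = −[(-0.15)(0.85) − (-0.45)(-0.20)] = 0.2175
  C_13 = (-0.15)(-0.15) − (0.80)(-0.20) = 0.1825
  C_21 = −[(-0.25)(0.85) − (-0.30)(-0.15)] = 0.2575
  C_22 = (0.65)(0.85) − (-0.30)(-0.20) = 0.4925
  C_23 = −[(0.65)(-0.15) − (-0.25)(-0.20)] = 0.1475
  C_31 = (-0.25)(-0.45) − (-0.30)(0.80) = 0.3525
  C_32 = −[(0.65)(-0.45) − (-0.30)(-0.15)] = 0.3375
  C_33 = (0.65)(0.80) − (-0.25)(-0.15) = 0.4825
det(I−A) = Σ_j (I−A)_1j·C_1j = (0.65)(0.6125) + (-0.25)(0.2175) + (-0.30)(0.1825) = 0.2890
adj(I−A) = Cᵀ =
  [ 0.6125   0.2575   0.3525]
  [ 0.2175   0.4925   0.3375]
  [ 0.1825   0.1475   0.4825]
(I − A)⁻¹ = adj(I−A) / det(I−A) ≈
  [   2.1194     0.8910     1.2197]
  [   0.7526     1.7042     1.1678]
  [   0.6315     0.5104     1.6696]
Δx = (I − A)⁻¹ Δd with Δd having +10 in the Media component and 0 elsewhere.
So Δx_2 = L_22 · (+10), where L_22 = adj(I−A)_22 / det(I−A) = 0.4925 / 0.2890.
Δx_2 = 0.4925 × (+10) / 0.2890 = 4.925 / 0.2890 ≈ 17.0.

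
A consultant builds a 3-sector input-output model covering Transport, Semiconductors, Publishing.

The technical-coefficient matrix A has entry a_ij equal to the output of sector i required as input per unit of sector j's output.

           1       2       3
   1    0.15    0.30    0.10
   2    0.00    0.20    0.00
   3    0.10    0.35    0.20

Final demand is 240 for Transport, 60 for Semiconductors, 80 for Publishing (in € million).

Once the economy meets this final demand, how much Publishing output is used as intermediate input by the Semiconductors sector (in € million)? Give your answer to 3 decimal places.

z_32 = 26.250

I − A =
  [   0.85    -0.30    -0.10]
  [   0.00     0.80     0.00]
  [  -0.10    -0.35     0.80]
Cofactors of I−A, C_ij = (−1)^(i+j)·(minor ij) (rows/columns in the sector order above):
  C_11 = (0.80)(0.80) − (0.00)(-0.35) = 0.6400
  C_12 = −[(0.00)(0.80) − (0.00)(-0.10)] = 0.0000
  C_13 = (0.00)(-0.35) − (0.80)(-0.10) = 0.0800
  C_21 = −[(-0.30)(0.80) − (-0.10)(-0.35)] = 0.2750
  C_22 = (0.85)(0.80) − (-0.10)(-0.10) = 0.6700
  C_23 = −[(0.85)(-0.35) − (-0.30)(-0.10)] = 0.3275
  C_31 = (-0.30)(0.00) − (-0.10)(0.80) = 0.0800
  C_32 = −[(0.85)(0.00) − (-0.10)(0.00)] = 0.0000
  C_33 = (0.85)(0.80) − (-0.30)(0.00) = 0.6800
det(I−A) = Σ_j (I−A)_1j·C_1j = (0.85)(0.6400) + (-0.30)(0.0000) + (-0.10)(0.0800) = 0.5360
adj(I−A) = Cᵀ =
  [ 0.6400   0.2750   0.0800]
  [ 0.0000   0.6700   0.0000]
  [ 0.0800   0.3275   0.6800]
(I − A)⁻¹ = adj(I−A) / det(I−A) ≈
  [   1.1940     0.5131     0.1493]
  [   0.0000     1.2500     0.0000]
  [   0.1493     0.6110     1.2687]
First solve x = (I − A)⁻¹ d = adj(I−A)·d / det(I−A); in particular x_2 = (0.0000·240 + 0.6700·60 + 0.0000·80) / 0.5360 = 40.20 / 0.5360 = 75.00000.
Intermediate flow from 3 to 2: z_32 = a_32 · x_2 = 0.35 × 40.20 / 0.5360 = 14.07 / 0.5360 = 26.250.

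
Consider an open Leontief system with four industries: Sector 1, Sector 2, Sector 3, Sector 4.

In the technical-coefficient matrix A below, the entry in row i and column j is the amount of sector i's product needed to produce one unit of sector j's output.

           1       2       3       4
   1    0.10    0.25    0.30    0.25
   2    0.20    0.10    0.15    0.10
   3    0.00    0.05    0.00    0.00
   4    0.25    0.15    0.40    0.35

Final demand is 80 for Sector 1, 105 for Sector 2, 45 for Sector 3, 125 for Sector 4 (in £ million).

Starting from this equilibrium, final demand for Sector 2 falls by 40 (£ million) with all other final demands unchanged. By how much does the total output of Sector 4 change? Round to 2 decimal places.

Δx_4 = -21.85

I − A =
  [   0.90    -0.25    -0.30    -0.25]
  [  -0.20     0.90    -0.15    -0.10]
  [   0.00    -0.05     1.00     0.00]
  [  -0.25    -0.15    -0.40     0.65]
Compute the cofactors C_ij = (−1)^(i+j)·(3×3 minor ij) of I−A; the adjugate is their transpose:
adj(I−A) = Cᵀ =
  [ 0.563125   0.214750   0.301000   0.249625]
  [ 0.155000   0.522500   0.180875   0.140000]
  [ 0.007750   0.026125   0.410500   0.007000]
  [ 0.257125   0.219250   0.410125   0.750250]
det(I−A) = Σ_j (I−A)_1j·C_1j = (0.90)(0.563125) + (-0.25)(0.155000) + (-0.30)(0.007750) + (-0.25)(0.257125) = 0.40145625
(I − A)⁻¹ = adj(I−A) / det(I−A) ≈
  [   1.4027     0.5349     0.7498     0.6218]
  [   0.3861     1.3015     0.4505     0.3487]
  [   0.0193     0.0651     1.0225     0.0174]
  [   0.6405     0.5461     1.0216     1.8688]
Δx = (I − A)⁻¹ Δd with Δd having -40 in the Sector 2 component and 0 elsewhere.
So Δx_4 = L_42 · (-40), where L_42 = adj(I−A)_42 / det(I−A) = 0.219250 / 0.40145625.
Δx_4 = 0.219250 × (-40) / 0.40145625 = -8.77 / 0.40145625 ≈ -21.85.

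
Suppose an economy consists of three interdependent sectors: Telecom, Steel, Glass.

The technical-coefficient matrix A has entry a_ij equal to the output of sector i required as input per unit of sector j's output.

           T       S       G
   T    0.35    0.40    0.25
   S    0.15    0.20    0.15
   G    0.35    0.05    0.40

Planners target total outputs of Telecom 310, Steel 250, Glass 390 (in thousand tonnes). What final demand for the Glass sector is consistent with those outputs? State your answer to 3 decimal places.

I − A =
  [   0.65    -0.40    -0.25]
  [  -0.15     0.80    -0.15]
  [  -0.35    -0.05     0.60]
d = (I − A) x:
  d_T = (+0.65)·310 + (-0.40)·250 + (-0.25)·390 = 4.000
  d_S = (-0.15)·310 + (+0.80)·250 + (-0.15)·390 = 95.000
  d_G = (-0.35)·310 + (-0.05)·250 + (+0.60)·390 = 113.000

d_G = 113.000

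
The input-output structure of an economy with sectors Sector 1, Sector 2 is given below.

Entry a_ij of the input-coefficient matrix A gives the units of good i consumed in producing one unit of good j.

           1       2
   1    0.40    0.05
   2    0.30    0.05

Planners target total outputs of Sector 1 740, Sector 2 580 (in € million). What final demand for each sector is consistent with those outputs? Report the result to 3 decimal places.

d_1 = 415.000, d_2 = 329.000

I − A =
  [   0.60    -0.05]
  [  -0.30     0.95]
d = (I − A) x:
  d_1 = (+0.60)·740 + (-0.05)·580 = 415.000
  d_2 = (-0.30)·740 + (+0.95)·580 = 329.000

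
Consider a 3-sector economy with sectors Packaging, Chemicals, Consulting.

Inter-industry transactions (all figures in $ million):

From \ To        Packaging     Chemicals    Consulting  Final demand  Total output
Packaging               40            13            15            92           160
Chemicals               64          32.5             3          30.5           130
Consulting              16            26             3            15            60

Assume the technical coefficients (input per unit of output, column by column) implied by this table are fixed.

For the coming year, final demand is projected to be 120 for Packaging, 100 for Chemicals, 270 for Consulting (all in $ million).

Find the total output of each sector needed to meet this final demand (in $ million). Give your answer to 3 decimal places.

x_1 = 335.335, x_2 = 338.226, x_3 = 390.714

Technical coefficients a_ij = z_ij / X_j:
  a_11 = 40/160 = 0.25, a_21 = 64/160 = 0.40, a_31 = 16/160 = 0.10
  a_12 = 13/130 = 0.10, a_22 = 32.5/130 = 0.25, a_32 = 26/130 = 0.20
  a_13 = 15/60 = 0.25, a_23 = 3/60 = 0.05, a_33 = 3/60 = 0.05
I − A =
  [   0.75    -0.10    -0.25]
  [  -0.40     0.75    -0.05]
  [  -0.10    -0.20     0.95]
Cofactors of I−A, C_ij = (−1)^(i+j)·(minor ij) (rows/columns in the sector order above):
  C_11 = (0.75)(0.95) − (-0.05)(-0.20) = 0.7025
  C_12 = −[(-0.40)(0.95) − (-0.05)(-0.10)] = 0.3850
  C_13 = (-0.40)(-0.20) − (0.75)(-0.10) = 0.1550
  C_21 = −[(-0.10)(0.95) − (-0.25)(-0.20)] = 0.1450
  C_22 = (0.75)(0.95) − (-0.25)(-0.10) = 0.6875
  C_23 = −[(0.75)(-0.20) − (-0.10)(-0.10)] = 0.1600
  C_31 = (-0.10)(-0.05) − (-0.25)(0.75) = 0.1925
  C_32 = −[(0.75)(-0.05) − (-0.25)(-0.40)] = 0.1375
  C_33 = (0.75)(0.75) − (-0.10)(-0.40) = 0.5225
det(I−A) = Σ_j (I−A)_1j·C_1j = (0.75)(0.7025) + (-0.10)(0.3850) + (-0.25)(0.1550) = 0.449625
adj(I−A) = Cᵀ =
  [ 0.7025   0.1450   0.1925]
  [ 0.3850   0.6875   0.1375]
  [ 0.1550   0.1600   0.5225]
(I − A)⁻¹ = adj(I−A) / det(I−A) ≈
  [   1.5624     0.3225     0.4281]
  [   0.8563     1.5291     0.3058]
  [   0.3447     0.3559     1.1621]
x = (I − A)⁻¹ d = adj(I−A)·d / det(I−A), with det(I−A) = 0.449625:
  x_1 = (0.7025·120 + 0.1450·100 + 0.1925·270) / 0.449625 = 150.775 / 0.449625 ≈ 335.335
  x_2 = (0.3850·120 + 0.6875·100 + 0.1375·270) / 0.449625 = 152.075 / 0.449625 ≈ 338.226
  x_3 = (0.1550·120 + 0.1600·100 + 0.5225·270) / 0.449625 = 175.675 / 0.449625 ≈ 390.714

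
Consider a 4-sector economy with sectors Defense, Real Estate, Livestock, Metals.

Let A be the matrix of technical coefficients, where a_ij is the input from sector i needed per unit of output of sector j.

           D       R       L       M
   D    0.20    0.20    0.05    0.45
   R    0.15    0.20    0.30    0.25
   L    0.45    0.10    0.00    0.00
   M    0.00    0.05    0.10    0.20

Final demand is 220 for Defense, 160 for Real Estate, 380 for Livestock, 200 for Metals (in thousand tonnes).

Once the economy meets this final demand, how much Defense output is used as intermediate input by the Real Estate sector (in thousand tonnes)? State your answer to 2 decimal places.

I − A =
  [   0.80    -0.20    -0.05    -0.45]
  [  -0.15     0.80    -0.30    -0.25]
  [  -0.45    -0.10     1.00     0.00]
  [   0.00    -0.05    -0.10     0.80]
Compute the cofactors C_ij = (−1)^(i+j)·(3×3 minor ij) of I−A; the adjugate is their transpose:
adj(I−A) = Cᵀ =
  [ 0.601000   0.191000   0.127125   0.397750]
  [ 0.239250   0.601750   0.224750   0.322625]
  [ 0.294375   0.146125   0.474625   0.211250]
  [ 0.051750   0.055875   0.073375   0.540250]
det(I−A) = Σ_j (I−A)_1j·C_1j = (0.80)(0.601000) + (-0.20)(0.239250) + (-0.05)(0.294375) + (-0.45)(0.051750) = 0.39494375
(I − A)⁻¹ = adj(I−A) / det(I−A) ≈
  [   1.5217     0.4836     0.3219     1.0071]
  [   0.6058     1.5236     0.5691     0.8169]
  [   0.7454     0.3700     1.2018     0.5349]
  [   0.1310     0.1415     0.1858     1.3679]
First solve x = (I − A)⁻¹ d = adj(I−A)·d / det(I−A); in particular x_R = (0.239250·220 + 0.601750·160 + 0.224750·380 + 0.322625·200) / 0.39494375 = 298.845 / 0.39494375 ≈ 756.6774.
Intermediate flow from D to R: z_DR = a_DR · x_R = 0.20 × 298.845 / 0.39494375 = 59.769 / 0.39494375 ≈ 151.34.

z_DR = 151.34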